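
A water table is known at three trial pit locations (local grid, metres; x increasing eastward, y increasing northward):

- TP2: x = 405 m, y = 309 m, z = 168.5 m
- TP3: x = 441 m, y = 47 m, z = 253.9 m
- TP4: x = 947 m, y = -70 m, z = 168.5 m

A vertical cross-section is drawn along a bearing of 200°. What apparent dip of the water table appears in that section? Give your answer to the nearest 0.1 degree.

Two edge vectors: TP2→TP3 = (36, -262, 85.4), TP2→TP4 = (542, -379, 0).
Normal n = (TP2→TP3) × (TP2→TP4) = (32366.6, 46286.8, 128360).
So ∂z/∂x = −n_x/n_z = −0.25215 and ∂z/∂y = −n_y/n_z = −0.36060.
Unit vector along 200° is (sin 200°, cos 200°) = (-0.3420, -0.9397).
Slope in that direction = a·(-0.3420) + b·(-0.9397) = 0.42510.
Apparent dip = arctan|0.42510| = 23.0° (true dip is 23.8°, so apparent ≤ true as expected).

23.0°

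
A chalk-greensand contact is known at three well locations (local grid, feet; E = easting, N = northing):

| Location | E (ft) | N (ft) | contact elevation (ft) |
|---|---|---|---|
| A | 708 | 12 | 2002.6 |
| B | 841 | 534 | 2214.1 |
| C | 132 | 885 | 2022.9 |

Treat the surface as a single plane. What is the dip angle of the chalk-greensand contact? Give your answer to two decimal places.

27.18°

Two edge vectors: A→B = (133, 522, 211.5), A→C = (-576, 873, 20.3).
Normal n = (A→B) × (A→C) = (-174042.9, -124523.9, 416781).
So ∂z/∂E = −n_x/n_z = 0.41759 and ∂z/∂N = −n_y/n_z = 0.29878.
Gradient magnitude |∇z| = √(a² + b²) = √(0.17438 + 0.08927) = 0.51347.
True dip = arctan(0.51347) = 27.18°, dipping toward SW (azimuth ≈ 234°).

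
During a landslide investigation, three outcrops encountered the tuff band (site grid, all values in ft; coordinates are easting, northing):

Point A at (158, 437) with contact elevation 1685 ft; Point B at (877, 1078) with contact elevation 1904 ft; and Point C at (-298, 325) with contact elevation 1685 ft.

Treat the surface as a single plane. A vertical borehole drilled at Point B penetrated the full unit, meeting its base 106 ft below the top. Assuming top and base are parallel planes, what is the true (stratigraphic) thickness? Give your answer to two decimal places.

Let the plane be z = a·easting + b·northing + c.
Point B−Point A: 719a + 641b = 219;  Point C−Point A: −456a − 112b = 0.
Solving gives a = −0.11582, b = 0.47157.
|∇z| = √(a²+b²) = 0.48559, so dip δ = arctan(0.48559) = 25.90°.
True thickness = vertical thickness × cos δ = 106 × cos 25.90° = 95.35 ft.

95.35 ft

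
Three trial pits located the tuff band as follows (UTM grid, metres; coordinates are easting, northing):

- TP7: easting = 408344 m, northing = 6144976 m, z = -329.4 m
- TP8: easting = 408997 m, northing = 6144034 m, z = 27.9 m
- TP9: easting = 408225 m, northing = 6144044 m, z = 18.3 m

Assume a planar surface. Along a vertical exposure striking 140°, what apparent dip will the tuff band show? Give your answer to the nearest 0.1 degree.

16.2°

Two edge vectors: TP7→TP8 = (653, -942, 357.3), TP7→TP9 = (-119, -932, 347.7).
Normal n = (TP7→TP8) × (TP7→TP9) = (5470.2, -269566.8, -720694).
So ∂z/∂easting = −n_x/n_z = 0.00759 and ∂z/∂northing = −n_y/n_z = −0.37404.
Unit vector along 140° is (sin 140°, cos 140°) = (0.6428, -0.7660).
Slope in that direction = a·(0.6428) + b·(-0.7660) = 0.29141.
Apparent dip = arctan|0.29141| = 16.2° (true dip is 20.5°, so apparent ≤ true as expected).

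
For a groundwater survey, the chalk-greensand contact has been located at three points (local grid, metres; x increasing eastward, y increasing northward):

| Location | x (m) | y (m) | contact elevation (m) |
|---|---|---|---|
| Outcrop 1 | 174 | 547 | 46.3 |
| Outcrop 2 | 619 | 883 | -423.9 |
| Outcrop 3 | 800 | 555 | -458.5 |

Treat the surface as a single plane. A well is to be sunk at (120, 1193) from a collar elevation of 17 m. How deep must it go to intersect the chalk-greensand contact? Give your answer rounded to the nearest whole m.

Let the plane be z = a·x + b·y + c.
Outcrop 2−Outcrop 1: 445a + 336b = −470.2;  Outcrop 3−Outcrop 1: 626a + 8b = −504.8.
Solving gives a = −0.80208, b = −0.33712.
Then c = 46.3 − a·174 − b·547 = 370.27.
At (120, 1193): z_contact = −96.2 − 402.2 + 370.27 = -128.2 m.
Depth below ground = 17 − (-128.2) = 145 m.

145 m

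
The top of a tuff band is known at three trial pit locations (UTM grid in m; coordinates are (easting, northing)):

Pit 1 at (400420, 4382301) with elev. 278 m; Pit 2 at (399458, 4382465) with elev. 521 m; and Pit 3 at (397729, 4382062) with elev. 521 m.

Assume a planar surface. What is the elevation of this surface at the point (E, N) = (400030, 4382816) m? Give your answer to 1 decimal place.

Let the plane be z = a·E + b·N + c.
Pit 2−Pit 1: −962a + 164b = 243;  Pit 3−Pit 1: −2691a − 239b = 243.
Solving gives a = −0.145892242, b = 0.625924778.
Then c = 278 − a·400420 − b·4382301 = −2684294.61.
At (400030, 4382816): z = −58361.3 + 2743313.1 − 2684294.61 = 657.2 m.

657.2 m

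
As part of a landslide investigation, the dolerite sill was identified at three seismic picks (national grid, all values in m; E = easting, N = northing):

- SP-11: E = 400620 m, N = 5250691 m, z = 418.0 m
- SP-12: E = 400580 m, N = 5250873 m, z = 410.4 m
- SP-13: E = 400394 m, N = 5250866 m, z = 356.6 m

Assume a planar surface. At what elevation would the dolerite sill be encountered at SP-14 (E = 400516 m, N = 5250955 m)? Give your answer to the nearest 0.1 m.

Two edge vectors: SP-11→SP-12 = (-40, 182, -7.6), SP-11→SP-13 = (-226, 175, -61.4).
Normal n = (SP-11→SP-12) × (SP-11→SP-13) = (-9844.8, -738.4, 34132).
So ∂z/∂E = −n_x/n_z = 0.288433142 and ∂z/∂N = −n_y/n_z = 0.021633658.
Intercept c from SP-11: 418 − 115552.09 − 113591.65 = −228725.74.
At (400516, 5250955): z = 115522.1 + 113597.4 − 228725.74 = 393.7 m.

393.7 m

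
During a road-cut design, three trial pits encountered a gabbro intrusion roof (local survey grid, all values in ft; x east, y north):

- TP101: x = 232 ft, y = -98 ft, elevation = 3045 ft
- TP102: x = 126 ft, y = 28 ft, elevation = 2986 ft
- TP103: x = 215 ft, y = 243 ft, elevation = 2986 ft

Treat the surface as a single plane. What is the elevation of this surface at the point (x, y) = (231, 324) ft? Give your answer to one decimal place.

2979.5 ft

Let the plane be z = a·x + b·y + c.
TP102−TP101: −106a + 126b = −59;  TP103−TP101: −17a + 341b = −59.
Solving gives a = 0.37304, b = −0.15442.
Then c = 3045 − a·232 − b·-98 = 2943.32.
At (231, 324): z = 86.2 − 50.0 + 2943.32 = 2979.5 ft.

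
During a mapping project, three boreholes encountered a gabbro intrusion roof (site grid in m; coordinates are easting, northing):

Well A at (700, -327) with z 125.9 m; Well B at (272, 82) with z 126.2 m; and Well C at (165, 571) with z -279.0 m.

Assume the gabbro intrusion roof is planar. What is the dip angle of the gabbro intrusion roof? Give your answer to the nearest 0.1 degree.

Let the plane be z = a·easting + b·northing + c.
Well B−Well A: −428a + 409b = 0.3;  Well C−Well A: −535a + 898b = −404.9.
Solving gives a = −1.00208, b = −1.04790.
Gradient magnitude |∇z| = √(a² + b²) = √(1.00417 + 1.09809) = 1.44992.
True dip = arctan(1.44992) = 55.4°, dipping toward NE (azimuth ≈ 044°).

55.4°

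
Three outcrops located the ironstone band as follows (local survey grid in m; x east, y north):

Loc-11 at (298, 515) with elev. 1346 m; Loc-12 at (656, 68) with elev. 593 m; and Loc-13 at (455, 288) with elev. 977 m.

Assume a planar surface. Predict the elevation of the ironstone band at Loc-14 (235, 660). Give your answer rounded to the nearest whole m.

Let the plane be z = a·x + b·y + c.
Loc-12−Loc-11: 358a − 447b = −753;  Loc-13−Loc-11: 157a − 227b = −369.
Solving gives a = −0.54009, b = 1.25201.
Then c = 1346 − a·298 − b·515 = 862.16.
At (235, 660): z = −126.9 + 826.3 + 862.16 = 1561.6 m.

1562 m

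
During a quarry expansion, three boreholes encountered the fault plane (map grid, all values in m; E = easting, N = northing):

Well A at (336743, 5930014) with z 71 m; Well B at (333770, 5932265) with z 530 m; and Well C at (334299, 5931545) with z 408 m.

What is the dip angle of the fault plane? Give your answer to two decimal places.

Let the plane be z = a·E + b·N + c.
Well B−Well A: −2973a + 2251b = 459;  Well C−Well A: −2444a + 1531b = 337.
Solving gives a = −0.05881, b = 0.12623.
Gradient magnitude |∇z| = √(a² + b²) = √(0.00346 + 0.01594) = 0.13926.
True dip = arctan(0.13926) = 7.93°, dipping toward SSE (azimuth ≈ 155°).

7.93°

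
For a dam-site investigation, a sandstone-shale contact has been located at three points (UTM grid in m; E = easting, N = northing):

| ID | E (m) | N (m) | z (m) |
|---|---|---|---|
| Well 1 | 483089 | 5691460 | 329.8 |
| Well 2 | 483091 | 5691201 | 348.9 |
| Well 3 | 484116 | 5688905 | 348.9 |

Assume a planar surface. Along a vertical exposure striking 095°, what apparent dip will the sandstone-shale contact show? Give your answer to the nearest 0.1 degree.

9.1°

Two edge vectors: Well 1→Well 2 = (2, -259, 19.1), Well 1→Well 3 = (1027, -2555, 19.1).
Normal n = (Well 1→Well 2) × (Well 1→Well 3) = (43853.6, 19577.5, 260883).
So ∂z/∂E = −n_x/n_z = −0.16810 and ∂z/∂N = −n_y/n_z = −0.07504.
Unit vector along 095° is (sin 95°, cos 95°) = (0.9962, -0.0872).
Slope in that direction = a·(0.9962) + b·(-0.0872) = −0.16092.
Apparent dip = arctan|0.16092| = 9.1° (true dip is 10.4°, so apparent ≤ true as expected).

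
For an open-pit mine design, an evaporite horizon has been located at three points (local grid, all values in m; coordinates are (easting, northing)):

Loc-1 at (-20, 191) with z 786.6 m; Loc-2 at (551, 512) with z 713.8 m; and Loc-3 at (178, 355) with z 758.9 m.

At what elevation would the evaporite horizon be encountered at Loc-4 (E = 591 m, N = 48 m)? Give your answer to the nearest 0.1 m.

Let the plane be z = a·E + b·N + c.
Loc-2−Loc-1: 571a + 321b = −72.8;  Loc-3−Loc-1: 198a + 164b = −27.7.
Solving gives a = −0.10129, b = −0.04661.
Then c = 786.6 − a·-20 − b·191 = 793.48.
At (591, 48): z = −59.9 − 2.2 + 793.48 = 731.4 m.

731.4 m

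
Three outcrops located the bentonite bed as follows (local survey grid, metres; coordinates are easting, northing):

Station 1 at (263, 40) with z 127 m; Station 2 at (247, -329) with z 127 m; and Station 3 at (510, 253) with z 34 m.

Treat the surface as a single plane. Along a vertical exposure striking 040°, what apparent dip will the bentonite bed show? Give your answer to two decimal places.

13.41°

Two edge vectors: Station 1→Station 2 = (-16, -369, 0), Station 1→Station 3 = (247, 213, -93).
Normal n = (Station 1→Station 2) × (Station 1→Station 3) = (34317, -1488, 87735).
So ∂z/∂easting = −n_x/n_z = −0.39114 and ∂z/∂northing = −n_y/n_z = 0.01696.
Unit vector along 040° is (sin 40°, cos 40°) = (0.6428, 0.7660).
Slope in that direction = a·(0.6428) + b·(0.7660) = −0.23843.
Apparent dip = arctan|0.23843| = 13.41° (true dip is 21.4°, so apparent ≤ true as expected).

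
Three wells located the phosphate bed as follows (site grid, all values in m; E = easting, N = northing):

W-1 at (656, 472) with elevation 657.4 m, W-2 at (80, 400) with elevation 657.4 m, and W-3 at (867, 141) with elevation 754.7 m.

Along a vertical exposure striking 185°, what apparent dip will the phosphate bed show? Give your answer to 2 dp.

Let the plane be z = a·E + b·N + c.
W-2−W-1: −576a − 72b = 0;  W-3−W-1: 211a − 331b = 97.3.
Solving gives a = 0.03403, b = −0.27226.
Unit vector along 185° is (sin 185°, cos 185°) = (-0.0872, -0.9962).
Slope in that direction = a·(-0.0872) + b·(-0.9962) = 0.26826.
Apparent dip = arctan|0.26826| = 15.02° (true dip is 15.3°, so apparent ≤ true as expected).

15.02°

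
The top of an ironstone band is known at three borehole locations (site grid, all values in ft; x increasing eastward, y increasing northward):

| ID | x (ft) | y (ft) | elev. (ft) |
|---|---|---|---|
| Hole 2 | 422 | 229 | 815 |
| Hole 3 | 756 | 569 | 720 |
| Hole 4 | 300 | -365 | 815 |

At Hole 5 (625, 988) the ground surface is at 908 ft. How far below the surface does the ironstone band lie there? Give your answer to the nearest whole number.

Let the plane be z = a·x + b·y + c.
Hole 3−Hole 2: 334a + 340b = −95;  Hole 4−Hole 2: −122a − 594b = 0.
Solving gives a = −0.35962, b = 0.07386.
Then c = 815 − a·422 − b·229 = 949.85.
At (625, 988): z_contact = −224.8 + 73.0 + 949.85 = 798.1 ft.
Depth below ground = 908 − 798.1 = 110 ft.

110 ft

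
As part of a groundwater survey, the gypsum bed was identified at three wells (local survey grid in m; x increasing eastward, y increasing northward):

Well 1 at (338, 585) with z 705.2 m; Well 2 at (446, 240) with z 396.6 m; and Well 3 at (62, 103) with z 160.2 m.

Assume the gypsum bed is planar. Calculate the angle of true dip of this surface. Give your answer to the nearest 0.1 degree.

Let the plane be z = a·x + b·y + c.
Well 2−Well 1: 108a − 345b = −308.6;  Well 3−Well 1: −276a − 482b = −545.
Solving gives a = 0.26671, b = 0.97798.
Gradient magnitude |∇z| = √(a² + b²) = √(0.07113 + 0.95645) = 1.01370.
True dip = arctan(1.01370) = 45.4°, dipping toward SSW (azimuth ≈ 195°).

45.4°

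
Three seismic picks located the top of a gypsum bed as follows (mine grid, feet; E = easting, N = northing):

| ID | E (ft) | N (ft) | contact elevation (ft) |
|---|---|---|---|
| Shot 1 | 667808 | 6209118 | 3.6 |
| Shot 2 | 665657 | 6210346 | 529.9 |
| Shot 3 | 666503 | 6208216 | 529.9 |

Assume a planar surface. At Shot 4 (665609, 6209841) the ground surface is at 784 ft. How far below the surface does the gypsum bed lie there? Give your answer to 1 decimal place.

175.4 ft

Two edge vectors: Shot 1→Shot 2 = (-2151, 1228, 526.3), Shot 1→Shot 3 = (-1305, -902, 526.3).
Normal n = (Shot 1→Shot 2) × (Shot 1→Shot 3) = (1121019, 445249.8, 3542742).
So ∂z/∂E = −n_x/n_z = −0.316426937 and ∂z/∂N = −n_y/n_z = −0.125679431.
Intercept c from Shot 1: 3.6 + 211312.44 + 780358.42 = 991674.46.
At (665609, 6209841): z_contact = −210616.62 − 780449.29 + 991674.46 = 608.56 ft.
Depth below ground = 784 − 608.56 = 175.4 ft.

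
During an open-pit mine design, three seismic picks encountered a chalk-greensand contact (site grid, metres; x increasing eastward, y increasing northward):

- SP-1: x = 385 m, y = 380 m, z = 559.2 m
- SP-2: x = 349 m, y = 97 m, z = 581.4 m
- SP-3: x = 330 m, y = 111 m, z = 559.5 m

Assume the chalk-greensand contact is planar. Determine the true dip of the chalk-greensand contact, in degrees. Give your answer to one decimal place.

Let the plane be z = a·x + b·y + c.
SP-2−SP-1: −36a − 283b = 22.2;  SP-3−SP-1: −55a − 269b = 0.3.
Solving gives a = 1.00100, b = −0.20578.
Gradient magnitude |∇z| = √(a² + b²) = √(1.00201 + 0.04235) = 1.02194.
True dip = arctan(1.02194) = 45.6°, dipping toward WNW (azimuth ≈ 282°).

45.6°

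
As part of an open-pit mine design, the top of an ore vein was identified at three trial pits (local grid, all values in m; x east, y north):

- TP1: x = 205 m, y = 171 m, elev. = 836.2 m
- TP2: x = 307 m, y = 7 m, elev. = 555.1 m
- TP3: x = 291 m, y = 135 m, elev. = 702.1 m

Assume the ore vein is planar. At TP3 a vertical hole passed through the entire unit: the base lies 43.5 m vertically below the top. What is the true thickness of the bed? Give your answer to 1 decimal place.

Two edge vectors: TP1→TP2 = (102, -164, -281.1), TP1→TP3 = (86, -36, -134.1).
Normal n = (TP1→TP2) × (TP1→TP3) = (11872.8, -10496.4, 10432).
So ∂z/∂x = −n_x/n_z = −1.13811 and ∂z/∂y = −n_y/n_z = 1.00617.
|∇z| = √(a²+b²) = 1.51911, so dip δ = arctan(1.51911) = 56.64°.
True thickness = vertical thickness × cos δ = 43.5 × cos 56.64° = 23.9 m.

23.9 m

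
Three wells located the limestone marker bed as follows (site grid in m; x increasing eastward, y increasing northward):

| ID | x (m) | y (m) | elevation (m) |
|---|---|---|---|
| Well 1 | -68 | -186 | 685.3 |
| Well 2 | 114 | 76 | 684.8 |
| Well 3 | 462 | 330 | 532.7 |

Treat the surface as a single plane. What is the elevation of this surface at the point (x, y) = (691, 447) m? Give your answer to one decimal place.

401.9 m

Let the plane be z = a·x + b·y + c.
Well 2−Well 1: 182a + 262b = −0.5;  Well 3−Well 1: 530a + 516b = −152.6.
Solving gives a = −0.88376, b = 0.61200.
Then c = 685.3 − a·-68 − b·-186 = 739.04.
At (691, 447): z = −610.7 + 273.6 + 739.04 = 401.9 m.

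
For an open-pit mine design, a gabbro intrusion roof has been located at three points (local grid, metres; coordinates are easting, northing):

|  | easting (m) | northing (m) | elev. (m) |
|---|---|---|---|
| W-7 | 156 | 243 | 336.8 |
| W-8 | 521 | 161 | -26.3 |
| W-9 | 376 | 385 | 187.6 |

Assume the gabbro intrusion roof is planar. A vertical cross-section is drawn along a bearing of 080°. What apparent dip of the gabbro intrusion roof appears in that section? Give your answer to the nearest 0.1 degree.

Let the plane be z = a·easting + b·northing + c.
W-8−W-7: 365a − 82b = −363.1;  W-9−W-7: 220a + 142b = −149.2.
Solving gives a = −0.91305, b = 0.36388.
Unit vector along 080° is (sin 80°, cos 80°) = (0.9848, 0.1736).
Slope in that direction = a·(0.9848) + b·(0.1736) = −0.83599.
Apparent dip = arctan|0.83599| = 39.9° (true dip is 44.5°, so apparent ≤ true as expected).

39.9°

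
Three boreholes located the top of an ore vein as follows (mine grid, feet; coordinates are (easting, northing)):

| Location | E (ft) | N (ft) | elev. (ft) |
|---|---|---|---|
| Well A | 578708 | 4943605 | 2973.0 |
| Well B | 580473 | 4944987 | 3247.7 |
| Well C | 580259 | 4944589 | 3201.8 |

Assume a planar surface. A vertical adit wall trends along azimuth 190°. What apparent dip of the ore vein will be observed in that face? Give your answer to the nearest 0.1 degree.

Let the plane be z = a·E + b·N + c.
Well B−Well A: 1765a + 1382b = 274.7;  Well C−Well A: 1551a + 984b = 228.8.
Solving gives a = 0.11285, b = 0.05465.
Unit vector along 190° is (sin 190°, cos 190°) = (-0.1736, -0.9848).
Slope in that direction = a·(-0.1736) + b·(-0.9848) = −0.07342.
Apparent dip = arctan|0.07342| = 4.2° (true dip is 7.1°, so apparent ≤ true as expected).

4.2°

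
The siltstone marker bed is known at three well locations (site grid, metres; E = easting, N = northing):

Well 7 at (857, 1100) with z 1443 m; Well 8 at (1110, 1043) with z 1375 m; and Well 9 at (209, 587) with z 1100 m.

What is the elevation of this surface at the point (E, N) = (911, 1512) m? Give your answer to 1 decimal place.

1761.4 m

Let the plane be z = a·E + b·N + c.
Well 8−Well 7: 253a − 57b = −68;  Well 9−Well 7: −648a − 513b = −343.
Solving gives a = −0.091966, b = 0.784783.
Then c = 1443 − a·857 − b·1100 = 658.55.
At (911, 1512): z = −83.8 + 1186.6 + 658.55 = 1761.4 m.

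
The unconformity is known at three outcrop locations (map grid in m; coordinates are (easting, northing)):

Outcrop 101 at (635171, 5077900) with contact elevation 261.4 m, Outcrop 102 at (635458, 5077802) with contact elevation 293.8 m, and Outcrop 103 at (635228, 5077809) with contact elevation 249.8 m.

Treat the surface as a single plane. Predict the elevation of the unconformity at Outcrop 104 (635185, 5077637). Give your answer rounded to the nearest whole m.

Two edge vectors: Outcrop 101→Outcrop 102 = (287, -98, 32.4), Outcrop 101→Outcrop 103 = (57, -91, -11.6).
Normal n = (Outcrop 101→Outcrop 102) × (Outcrop 101→Outcrop 103) = (4085.2, 5176, -20531).
So ∂z/∂E = −n_x/n_z = 0.19897716 and ∂z/∂N = −n_y/n_z = 0.25210657.
Intercept c from Outcrop 101: 261.4 − 126384.52 − 1280171.95 = −1406295.07.
At (635185, 5077637): z = 126387.3 + 1280105.7 − 1406295.07 = 197.9 m.

198 m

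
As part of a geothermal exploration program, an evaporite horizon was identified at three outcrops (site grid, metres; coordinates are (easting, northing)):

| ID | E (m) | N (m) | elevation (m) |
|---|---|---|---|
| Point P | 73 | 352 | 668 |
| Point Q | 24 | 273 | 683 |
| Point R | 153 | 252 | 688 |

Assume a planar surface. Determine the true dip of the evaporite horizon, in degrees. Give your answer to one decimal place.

Let the plane be z = a·E + b·N + c.
Point Q−Point P: −49a − 79b = 15;  Point R−Point P: 80a − 100b = 20.
Solving gives a = 0.00713, b = −0.19430.
Gradient magnitude |∇z| = √(a² + b²) = √(0.00005 + 0.03775) = 0.19443.
True dip = arctan(0.19443) = 11.0°, dipping toward N (azimuth ≈ 358°).

11.0°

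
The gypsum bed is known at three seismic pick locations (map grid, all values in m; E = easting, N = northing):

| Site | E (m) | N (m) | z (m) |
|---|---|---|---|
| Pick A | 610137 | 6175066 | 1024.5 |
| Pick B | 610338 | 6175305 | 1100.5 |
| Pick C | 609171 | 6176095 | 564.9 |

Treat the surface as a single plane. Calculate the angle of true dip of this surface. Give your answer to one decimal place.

Two edge vectors: Pick A→Pick B = (201, 239, 76), Pick A→Pick C = (-966, 1029, -459.6).
Normal n = (Pick A→Pick B) × (Pick A→Pick C) = (-188048.4, 18963.6, 437703).
So ∂z/∂E = −n_x/n_z = 0.42963 and ∂z/∂N = −n_y/n_z = −0.04333.
Gradient magnitude |∇z| = √(a² + b²) = √(0.18458 + 0.00188) = 0.43180.
True dip = arctan(0.43180) = 23.4°, dipping toward W (azimuth ≈ 276°).

23.4°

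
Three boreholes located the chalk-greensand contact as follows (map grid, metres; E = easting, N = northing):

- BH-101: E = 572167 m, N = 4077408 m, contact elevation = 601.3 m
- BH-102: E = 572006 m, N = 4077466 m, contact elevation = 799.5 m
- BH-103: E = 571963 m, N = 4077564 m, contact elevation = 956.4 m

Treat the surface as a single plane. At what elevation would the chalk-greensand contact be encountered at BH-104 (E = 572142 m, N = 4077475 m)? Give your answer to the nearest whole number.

Two edge vectors: BH-101→BH-102 = (-161, 58, 198.2), BH-101→BH-103 = (-204, 156, 355.1).
Normal n = (BH-101→BH-102) × (BH-101→BH-103) = (-10323.4, 16738.3, -13284).
So ∂z/∂E = −n_x/n_z = −0.77713038 and ∂z/∂N = −n_y/n_z = 1.26003463.
Intercept c from BH-101: 601.3 + 444648.36 − 5137675.27 = −4692425.61.
At (572142, 4077475): z = −444628.9 + 5137759.7 − 4692425.61 = 705.2 m.

705 m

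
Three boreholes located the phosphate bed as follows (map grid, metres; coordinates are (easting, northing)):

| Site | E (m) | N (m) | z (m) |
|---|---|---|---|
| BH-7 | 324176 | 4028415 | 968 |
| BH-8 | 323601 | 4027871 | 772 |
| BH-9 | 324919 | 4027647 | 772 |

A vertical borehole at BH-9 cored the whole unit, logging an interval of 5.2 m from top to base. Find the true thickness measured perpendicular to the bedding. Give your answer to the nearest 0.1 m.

Two edge vectors: BH-7→BH-8 = (-575, -544, -196), BH-7→BH-9 = (743, -768, -196).
Normal n = (BH-7→BH-8) × (BH-7→BH-9) = (-43904, -258328, 845792).
So ∂z/∂E = −n_x/n_z = 0.05191 and ∂z/∂N = −n_y/n_z = 0.30543.
|∇z| = √(a²+b²) = 0.30981, so dip δ = arctan(0.30981) = 17.21°.
True thickness = vertical thickness × cos δ = 5.2 × cos 17.21° = 5.0 m.

5.0 m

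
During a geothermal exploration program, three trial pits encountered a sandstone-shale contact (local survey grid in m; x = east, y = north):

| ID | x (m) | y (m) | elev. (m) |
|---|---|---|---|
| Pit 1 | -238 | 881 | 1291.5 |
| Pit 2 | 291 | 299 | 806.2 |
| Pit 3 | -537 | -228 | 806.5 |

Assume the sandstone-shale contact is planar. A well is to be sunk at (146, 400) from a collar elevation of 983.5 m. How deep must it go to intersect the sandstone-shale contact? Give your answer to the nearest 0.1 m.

Let the plane be z = a·x + b·y + c.
Pit 2−Pit 1: 529a − 582b = −485.3;  Pit 3−Pit 1: −299a − 1109b = −485.
Solving gives a = −0.33645, b = 0.52804.
Then c = 1291.5 − a·-238 − b·881 = 746.22.
At (146, 400): z_contact = −49.12 + 211.22 + 746.22 = 908.32 m.
Depth below ground = 983.5 − 908.32 = 75.2 m.

75.2 m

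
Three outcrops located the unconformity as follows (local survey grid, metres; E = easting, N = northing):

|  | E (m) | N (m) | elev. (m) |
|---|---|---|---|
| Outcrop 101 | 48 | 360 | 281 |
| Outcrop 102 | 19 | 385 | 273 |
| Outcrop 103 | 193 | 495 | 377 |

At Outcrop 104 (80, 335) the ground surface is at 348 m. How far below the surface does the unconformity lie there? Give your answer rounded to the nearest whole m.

Two edge vectors: Outcrop 101→Outcrop 102 = (-29, 25, -8), Outcrop 101→Outcrop 103 = (145, 135, 96).
Normal n = (Outcrop 101→Outcrop 102) × (Outcrop 101→Outcrop 103) = (3480, 1624, -7540).
So ∂z/∂E = −n_x/n_z = 0.46154 and ∂z/∂N = −n_y/n_z = 0.21538.
Intercept c from Outcrop 101: 281 − 22.15 − 77.54 = 181.31.
At (80, 335): z_contact = 36.9 + 72.2 + 181.31 = 290.4 m.
Depth below ground = 348 − 290.4 = 58 m.

58 m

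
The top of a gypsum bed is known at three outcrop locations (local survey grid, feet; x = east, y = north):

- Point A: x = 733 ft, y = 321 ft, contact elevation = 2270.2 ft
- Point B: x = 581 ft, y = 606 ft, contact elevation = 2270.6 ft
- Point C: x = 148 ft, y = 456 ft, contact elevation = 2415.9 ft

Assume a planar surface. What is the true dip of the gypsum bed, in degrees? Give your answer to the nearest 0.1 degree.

17.8°

Two edge vectors: Point A→Point B = (-152, 285, 0.4), Point A→Point C = (-585, 135, 145.7).
Normal n = (Point A→Point B) × (Point A→Point C) = (41470.5, 21912.4, 146205).
So ∂z/∂x = −n_x/n_z = −0.28365 and ∂z/∂y = −n_y/n_z = −0.14987.
Gradient magnitude |∇z| = √(a² + b²) = √(0.08046 + 0.02246) = 0.32081.
True dip = arctan(0.32081) = 17.8°, dipping toward ENE (azimuth ≈ 062°).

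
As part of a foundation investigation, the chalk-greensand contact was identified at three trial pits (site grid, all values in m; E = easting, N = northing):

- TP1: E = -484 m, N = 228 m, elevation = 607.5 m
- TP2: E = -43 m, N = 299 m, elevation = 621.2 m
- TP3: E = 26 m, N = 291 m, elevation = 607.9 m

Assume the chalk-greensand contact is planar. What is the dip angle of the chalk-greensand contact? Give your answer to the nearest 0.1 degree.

Let the plane be z = a·E + b·N + c.
TP2−TP1: 441a + 71b = 13.7;  TP3−TP1: 510a + 63b = 0.4.
Solving gives a = −0.09905, b = 0.80819.
Gradient magnitude |∇z| = √(a² + b²) = √(0.00981 + 0.65317) = 0.81424.
True dip = arctan(0.81424) = 39.2°, dipping toward S (azimuth ≈ 173°).

39.2°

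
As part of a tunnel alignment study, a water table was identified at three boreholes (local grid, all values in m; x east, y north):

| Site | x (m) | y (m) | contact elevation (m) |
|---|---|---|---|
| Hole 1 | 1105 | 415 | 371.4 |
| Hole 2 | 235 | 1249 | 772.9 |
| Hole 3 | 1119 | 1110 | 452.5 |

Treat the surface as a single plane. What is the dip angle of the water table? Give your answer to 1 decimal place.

20.0°

Let the plane be z = a·x + b·y + c.
Hole 2−Hole 1: −870a + 834b = 401.5;  Hole 3−Hole 1: 14a + 695b = 81.1.
Solving gives a = −0.34301, b = 0.12360.
Gradient magnitude |∇z| = √(a² + b²) = √(0.11765 + 0.01528) = 0.36460.
True dip = arctan(0.36460) = 20.0°, dipping toward ESE (azimuth ≈ 110°).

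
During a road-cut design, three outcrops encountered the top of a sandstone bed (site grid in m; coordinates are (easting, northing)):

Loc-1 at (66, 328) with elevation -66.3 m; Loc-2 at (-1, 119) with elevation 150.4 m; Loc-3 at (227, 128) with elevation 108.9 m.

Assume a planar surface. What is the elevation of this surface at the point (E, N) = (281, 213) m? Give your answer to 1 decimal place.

16.9 m

Let the plane be z = a·E + b·N + c.
Loc-2−Loc-1: −67a − 209b = 216.7;  Loc-3−Loc-1: 161a − 200b = 175.2.
Solving gives a = −0.14290, b = −0.99103.
Then c = -66.3 − a·66 − b·328 = 268.19.
At (281, 213): z = −40.2 − 211.1 + 268.19 = 16.9 m.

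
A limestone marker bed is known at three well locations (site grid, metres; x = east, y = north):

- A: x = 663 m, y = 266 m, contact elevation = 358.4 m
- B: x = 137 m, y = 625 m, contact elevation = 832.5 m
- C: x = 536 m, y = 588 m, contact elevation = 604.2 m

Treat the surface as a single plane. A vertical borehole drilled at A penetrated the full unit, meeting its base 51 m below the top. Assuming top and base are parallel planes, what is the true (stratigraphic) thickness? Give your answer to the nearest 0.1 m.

Two edge vectors: A→B = (-526, 359, 474.1), A→C = (-127, 322, 245.8).
Normal n = (A→B) × (A→C) = (-64418, 69080.1, -123779).
So ∂z/∂x = −n_x/n_z = −0.52043 and ∂z/∂y = −n_y/n_z = 0.55809.
|∇z| = √(a²+b²) = 0.76309, so dip δ = arctan(0.76309) = 37.35°.
True thickness = vertical thickness × cos δ = 51 × cos 37.35° = 40.5 m.

40.5 m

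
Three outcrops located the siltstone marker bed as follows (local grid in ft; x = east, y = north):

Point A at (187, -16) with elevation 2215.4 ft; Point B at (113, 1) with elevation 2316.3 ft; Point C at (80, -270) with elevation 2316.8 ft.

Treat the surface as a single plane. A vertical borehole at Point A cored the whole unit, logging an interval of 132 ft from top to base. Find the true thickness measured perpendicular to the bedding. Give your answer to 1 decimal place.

Let the plane be z = a·x + b·y + c.
Point B−Point A: −74a + 17b = 100.9;  Point C−Point A: −107a − 254b = 101.4.
Solving gives a = −1.32682, b = 0.15972.
|∇z| = √(a²+b²) = 1.33640, so dip δ = arctan(1.33640) = 53.19°.
True thickness = vertical thickness × cos δ = 132 × cos 53.19° = 79.1 ft.

79.1 ft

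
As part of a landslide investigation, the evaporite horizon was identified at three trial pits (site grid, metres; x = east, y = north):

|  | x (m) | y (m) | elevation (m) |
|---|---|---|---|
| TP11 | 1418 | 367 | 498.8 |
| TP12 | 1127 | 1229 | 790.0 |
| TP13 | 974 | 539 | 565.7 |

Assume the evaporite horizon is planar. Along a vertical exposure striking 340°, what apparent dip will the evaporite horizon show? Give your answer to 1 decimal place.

17.6°

Two edge vectors: TP11→TP12 = (-291, 862, 291.2), TP11→TP13 = (-444, 172, 66.9).
Normal n = (TP11→TP12) × (TP11→TP13) = (7581.4, -109824.9, 332676).
So ∂z/∂x = −n_x/n_z = −0.02279 and ∂z/∂y = −n_y/n_z = 0.33013.
Unit vector along 340° is (sin 340°, cos 340°) = (-0.3420, 0.9397).
Slope in that direction = a·(-0.3420) + b·(0.9397) = 0.31801.
Apparent dip = arctan|0.31801| = 17.6° (true dip is 18.3°, so apparent ≤ true as expected).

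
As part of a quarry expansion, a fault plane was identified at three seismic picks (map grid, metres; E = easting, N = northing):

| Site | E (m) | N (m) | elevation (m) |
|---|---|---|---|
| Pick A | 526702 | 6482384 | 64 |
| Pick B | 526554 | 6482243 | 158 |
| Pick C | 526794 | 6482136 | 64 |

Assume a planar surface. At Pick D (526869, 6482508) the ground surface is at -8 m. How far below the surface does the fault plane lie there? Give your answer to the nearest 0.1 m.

Let the plane be z = a·E + b·N + c.
Pick B−Pick A: −148a − 141b = 94;  Pick C−Pick A: 92a − 248b = 0.
Solving gives a = −0.469280940, b = −0.174088091.
Then c = 64 − a·526702 − b·6482384 = 1375741.06.
At (526869, 6482508): z_contact = −247249.58 − 1128527.44 + 1375741.06 = -35.96 m.
Depth below ground = -8 − (-35.96) = 28.0 m.

28.0 m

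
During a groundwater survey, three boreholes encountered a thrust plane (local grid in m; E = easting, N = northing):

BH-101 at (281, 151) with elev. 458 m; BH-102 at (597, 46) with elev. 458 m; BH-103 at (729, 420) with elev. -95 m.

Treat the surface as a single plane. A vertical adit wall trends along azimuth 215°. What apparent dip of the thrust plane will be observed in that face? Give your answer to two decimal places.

53.19°

Two edge vectors: BH-101→BH-102 = (316, -105, 0), BH-101→BH-103 = (448, 269, -553).
Normal n = (BH-101→BH-102) × (BH-101→BH-103) = (58065, 174748, 132044).
So ∂z/∂E = −n_x/n_z = −0.43974 and ∂z/∂N = −n_y/n_z = −1.32341.
Unit vector along 215° is (sin 215°, cos 215°) = (-0.5736, -0.8192).
Slope in that direction = a·(-0.5736) + b·(-0.8192) = 1.33630.
Apparent dip = arctan|1.33630| = 53.19° (true dip is 54.4°, so apparent ≤ true as expected).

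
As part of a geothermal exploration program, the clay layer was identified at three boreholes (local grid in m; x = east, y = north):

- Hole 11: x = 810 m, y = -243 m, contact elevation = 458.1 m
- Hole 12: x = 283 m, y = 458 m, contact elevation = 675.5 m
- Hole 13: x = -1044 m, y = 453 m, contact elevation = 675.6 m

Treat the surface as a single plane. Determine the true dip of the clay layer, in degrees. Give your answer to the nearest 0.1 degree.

17.2°

Two edge vectors: Hole 11→Hole 12 = (-527, 701, 217.4), Hole 11→Hole 13 = (-1854, 696, 217.5).
Normal n = (Hole 11→Hole 12) × (Hole 11→Hole 13) = (1157.1, -288437.1, 932862).
So ∂z/∂x = −n_x/n_z = −0.00124 and ∂z/∂y = −n_y/n_z = 0.30920.
Gradient magnitude |∇z| = √(a² + b²) = √(0.00000 + 0.09560) = 0.30920.
True dip = arctan(0.30920) = 17.2°, dipping toward S (azimuth ≈ 180°).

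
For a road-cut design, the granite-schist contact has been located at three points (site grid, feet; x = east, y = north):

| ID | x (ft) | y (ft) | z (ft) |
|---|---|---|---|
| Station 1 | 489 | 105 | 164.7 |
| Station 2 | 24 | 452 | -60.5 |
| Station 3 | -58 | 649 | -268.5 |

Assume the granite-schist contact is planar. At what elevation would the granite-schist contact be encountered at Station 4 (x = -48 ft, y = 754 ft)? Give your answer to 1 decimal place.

Two edge vectors: Station 1→Station 2 = (-465, 347, -225.2), Station 1→Station 3 = (-547, 544, -433.2).
Normal n = (Station 1→Station 2) × (Station 1→Station 3) = (-27811.6, -78253.6, -63151).
So ∂z/∂x = −n_x/n_z = −0.44040 and ∂z/∂y = −n_y/n_z = −1.23915.
Intercept c from Station 1: 164.7 + 215.35 + 130.11 = 510.17.
At (-48, 754): z = 21.1 − 934.3 + 510.17 = -403.0 ft.

-403.0 ft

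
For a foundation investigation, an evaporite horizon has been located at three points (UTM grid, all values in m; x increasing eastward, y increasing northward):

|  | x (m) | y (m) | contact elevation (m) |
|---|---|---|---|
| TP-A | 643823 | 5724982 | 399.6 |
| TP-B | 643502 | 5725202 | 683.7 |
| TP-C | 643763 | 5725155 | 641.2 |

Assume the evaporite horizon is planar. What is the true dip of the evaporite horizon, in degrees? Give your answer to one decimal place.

Two edge vectors: TP-A→TP-B = (-321, 220, 284.1), TP-A→TP-C = (-60, 173, 241.6).
Normal n = (TP-A→TP-B) × (TP-A→TP-C) = (4002.7, 60507.6, -42333).
So ∂z/∂x = −n_x/n_z = 0.09455 and ∂z/∂y = −n_y/n_z = 1.42932.
Gradient magnitude |∇z| = √(a² + b²) = √(0.00894 + 2.04297) = 1.43245.
True dip = arctan(1.43245) = 55.1°, dipping toward S (azimuth ≈ 184°).

55.1°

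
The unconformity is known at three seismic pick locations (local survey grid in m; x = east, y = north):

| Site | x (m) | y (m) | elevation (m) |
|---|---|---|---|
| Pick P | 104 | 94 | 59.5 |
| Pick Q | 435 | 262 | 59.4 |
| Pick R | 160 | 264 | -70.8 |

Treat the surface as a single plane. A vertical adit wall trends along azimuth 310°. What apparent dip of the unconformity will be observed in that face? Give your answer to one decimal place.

43.5°

Let the plane be z = a·x + b·y + c.
Pick Q−Pick P: 331a + 168b = −0.1;  Pick R−Pick P: 56a + 170b = −130.3.
Solving gives a = 0.46676, b = −0.92023.
Unit vector along 310° is (sin 310°, cos 310°) = (-0.7660, 0.6428).
Slope in that direction = a·(-0.7660) + b·(0.6428) = −0.94907.
Apparent dip = arctan|0.94907| = 43.5° (true dip is 45.9°, so apparent ≤ true as expected).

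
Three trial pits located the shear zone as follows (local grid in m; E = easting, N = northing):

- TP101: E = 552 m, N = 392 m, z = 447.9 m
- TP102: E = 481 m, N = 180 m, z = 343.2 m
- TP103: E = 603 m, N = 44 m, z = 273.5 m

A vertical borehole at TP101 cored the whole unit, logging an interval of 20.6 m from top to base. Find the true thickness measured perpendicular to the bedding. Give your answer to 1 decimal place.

Two edge vectors: TP101→TP102 = (-71, -212, -104.7), TP101→TP103 = (51, -348, -174.4).
Normal n = (TP101→TP102) × (TP101→TP103) = (537.2, -17722.1, 35520).
So ∂z/∂E = −n_x/n_z = −0.01512 and ∂z/∂N = −n_y/n_z = 0.49893.
|∇z| = √(a²+b²) = 0.49916, so dip δ = arctan(0.49916) = 26.53°.
True thickness = vertical thickness × cos δ = 20.6 × cos 26.53° = 18.4 m.

18.4 m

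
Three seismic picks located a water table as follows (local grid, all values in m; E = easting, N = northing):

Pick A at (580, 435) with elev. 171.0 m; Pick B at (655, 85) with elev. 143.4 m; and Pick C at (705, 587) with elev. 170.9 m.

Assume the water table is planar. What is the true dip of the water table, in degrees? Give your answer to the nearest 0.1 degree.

5.6°

Let the plane be z = a·E + b·N + c.
Pick B−Pick A: 75a − 350b = −27.6;  Pick C−Pick A: 125a + 152b = −0.1.
Solving gives a = −0.07670, b = 0.06242.
Gradient magnitude |∇z| = √(a² + b²) = √(0.00588 + 0.00390) = 0.09889.
True dip = arctan(0.09889) = 5.6°, dipping toward SE (azimuth ≈ 129°).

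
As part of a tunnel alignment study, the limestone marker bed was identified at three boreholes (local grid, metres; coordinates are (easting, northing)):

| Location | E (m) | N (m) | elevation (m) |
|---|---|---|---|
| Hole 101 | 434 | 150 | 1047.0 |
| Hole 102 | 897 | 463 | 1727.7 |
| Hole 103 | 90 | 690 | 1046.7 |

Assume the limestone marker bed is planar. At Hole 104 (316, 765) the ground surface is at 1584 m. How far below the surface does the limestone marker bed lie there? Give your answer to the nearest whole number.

Two edge vectors: Hole 101→Hole 102 = (463, 313, 680.7), Hole 101→Hole 103 = (-344, 540, -0.3).
Normal n = (Hole 101→Hole 102) × (Hole 101→Hole 103) = (-367671.9, -234021.9, 357692).
So ∂z/∂E = −n_x/n_z = 1.02790 and ∂z/∂N = −n_y/n_z = 0.65426.
Intercept c from Hole 101: 1047 − 446.11 − 98.14 = 502.75.
At (316, 765): z_contact = 324.8 + 500.5 + 502.75 = 1328.1 m.
Depth below ground = 1584 − 1328.1 = 256 m.

256 m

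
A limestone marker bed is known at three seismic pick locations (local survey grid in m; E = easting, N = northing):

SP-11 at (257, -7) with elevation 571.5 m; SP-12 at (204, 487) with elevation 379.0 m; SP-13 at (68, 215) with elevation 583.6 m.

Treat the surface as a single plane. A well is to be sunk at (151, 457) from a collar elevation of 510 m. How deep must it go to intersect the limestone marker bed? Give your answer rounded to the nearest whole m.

86 m

Two edge vectors: SP-11→SP-12 = (-53, 494, -192.5), SP-11→SP-13 = (-189, 222, 12.1).
Normal n = (SP-11→SP-12) × (SP-11→SP-13) = (48712.4, 37023.8, 81600).
So ∂z/∂E = −n_x/n_z = −0.59697 and ∂z/∂N = −n_y/n_z = −0.45372.
Intercept c from SP-11: 571.5 + 153.42 − 3.18 = 721.74.
At (151, 457): z_contact = −90.1 − 207.4 + 721.74 = 424.3 m.
Depth below ground = 510 − 424.3 = 86 m.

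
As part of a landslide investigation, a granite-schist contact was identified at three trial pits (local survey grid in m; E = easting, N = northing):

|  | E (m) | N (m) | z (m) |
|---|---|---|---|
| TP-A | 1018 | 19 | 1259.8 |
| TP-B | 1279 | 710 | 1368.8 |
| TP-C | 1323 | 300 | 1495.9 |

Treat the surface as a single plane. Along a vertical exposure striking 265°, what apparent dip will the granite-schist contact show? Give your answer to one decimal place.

Two edge vectors: TP-A→TP-B = (261, 691, 109), TP-A→TP-C = (305, 281, 236.1).
Normal n = (TP-A→TP-B) × (TP-A→TP-C) = (132516.1, -28377.1, -137414).
So ∂z/∂E = −n_x/n_z = 0.96436 and ∂z/∂N = −n_y/n_z = −0.20651.
Unit vector along 265° is (sin 265°, cos 265°) = (-0.9962, -0.0872).
Slope in that direction = a·(-0.9962) + b·(-0.0872) = −0.94269.
Apparent dip = arctan|0.94269| = 43.3° (true dip is 44.6°, so apparent ≤ true as expected).

43.3°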